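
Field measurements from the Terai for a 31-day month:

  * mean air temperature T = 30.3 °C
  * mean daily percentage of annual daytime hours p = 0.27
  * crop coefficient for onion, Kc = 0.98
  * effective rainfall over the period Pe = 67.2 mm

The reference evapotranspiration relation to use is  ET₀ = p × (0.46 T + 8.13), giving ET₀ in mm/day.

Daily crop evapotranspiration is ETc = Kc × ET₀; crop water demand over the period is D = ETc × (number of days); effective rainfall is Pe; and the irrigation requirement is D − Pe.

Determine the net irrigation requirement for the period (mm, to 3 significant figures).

114 mm

ET₀ = 0.27 × (0.46 × 30.3 + 8.13) = 0.27 × 22.068 = 5.9584 mm/d
ETc = Kc × ET₀ = 0.98 × 5.9584 = 5.8392 mm/d
Crop demand D = ETc × 31 d = 5.8392 × 31 = 181.015 mm
D − Pe = 181.015 − 67.2 = 113.815 mm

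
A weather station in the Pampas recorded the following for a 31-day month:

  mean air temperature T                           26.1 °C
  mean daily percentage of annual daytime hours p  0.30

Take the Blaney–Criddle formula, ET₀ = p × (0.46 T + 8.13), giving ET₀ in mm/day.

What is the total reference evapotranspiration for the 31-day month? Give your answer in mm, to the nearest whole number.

ET₀ = 0.30 × (0.46 × 26.1 + 8.13) = 0.30 × 20.136 = 6.0408 mm/d
Monthly total = 6.0408 × 31 = 187.265 mm

187 mm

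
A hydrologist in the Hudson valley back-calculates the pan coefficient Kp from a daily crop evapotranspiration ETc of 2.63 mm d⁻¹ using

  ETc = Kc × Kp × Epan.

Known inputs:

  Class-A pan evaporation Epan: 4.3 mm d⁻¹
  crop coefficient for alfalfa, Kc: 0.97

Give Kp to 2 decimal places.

0.63

ETc = Kc × Kp × Epan  ⇒  Kp = ETc / (Kc × Epan)
Kp = 2.63 / (0.97 × 4.3) = 2.63 / 4.171 = 0.6305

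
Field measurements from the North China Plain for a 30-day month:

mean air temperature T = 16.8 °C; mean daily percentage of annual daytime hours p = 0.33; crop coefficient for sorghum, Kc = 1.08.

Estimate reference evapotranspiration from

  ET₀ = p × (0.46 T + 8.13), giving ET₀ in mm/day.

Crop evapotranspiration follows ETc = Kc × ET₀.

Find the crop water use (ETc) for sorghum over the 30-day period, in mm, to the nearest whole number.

170 mm

ET₀ = 0.33 × (0.46 × 16.8 + 8.13) = 0.33 × 15.858 = 5.2331 mm/d
ETc = Kc × ET₀ = 1.08 × 5.2331 = 5.6517 mm/d
Over 30 days: 5.6517 × 30 = 169.551 mm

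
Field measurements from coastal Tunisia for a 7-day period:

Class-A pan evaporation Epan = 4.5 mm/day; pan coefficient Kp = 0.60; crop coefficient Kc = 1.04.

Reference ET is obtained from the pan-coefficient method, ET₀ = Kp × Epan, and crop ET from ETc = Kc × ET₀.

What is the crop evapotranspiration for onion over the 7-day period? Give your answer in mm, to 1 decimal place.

19.7 mm

ET₀ = 0.60 × 4.5 = 2.7000 mm/d
ETc = Kc × ET₀ = 1.04 × 2.7000 = 2.8080 mm/d
Over 7 days: 2.8080 × 7 = 19.656 mm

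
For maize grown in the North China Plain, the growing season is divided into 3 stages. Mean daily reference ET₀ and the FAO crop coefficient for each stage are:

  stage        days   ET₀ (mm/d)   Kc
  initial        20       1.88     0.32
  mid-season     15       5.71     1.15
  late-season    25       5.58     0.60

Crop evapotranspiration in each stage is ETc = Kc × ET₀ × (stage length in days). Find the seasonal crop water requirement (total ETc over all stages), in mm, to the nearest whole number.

initial: 0.32 × 1.88 × 20 = 12.03 mm
mid-season: 1.15 × 5.71 × 15 = 98.50 mm
late-season: 0.60 × 5.58 × 25 = 83.70 mm
Seasonal total = 194.23 mm

194 mm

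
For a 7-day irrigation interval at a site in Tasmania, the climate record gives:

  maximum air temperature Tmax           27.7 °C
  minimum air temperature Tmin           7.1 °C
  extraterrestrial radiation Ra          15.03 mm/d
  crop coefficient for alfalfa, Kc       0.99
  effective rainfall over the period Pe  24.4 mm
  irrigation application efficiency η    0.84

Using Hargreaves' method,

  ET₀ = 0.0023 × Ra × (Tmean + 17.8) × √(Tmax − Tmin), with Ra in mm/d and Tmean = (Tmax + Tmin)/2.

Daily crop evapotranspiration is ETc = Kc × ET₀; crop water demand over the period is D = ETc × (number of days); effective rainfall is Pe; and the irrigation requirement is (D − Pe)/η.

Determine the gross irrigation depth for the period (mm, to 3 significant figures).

Tmean = (27.7 + 7.1)/2 = 17.40 °C
ET₀ = 0.0023 × 15.03 × (17.40 + 17.8) × √20.6 = 0.0023 × 15.03 × 35.20 × 4.5387 = 5.5228 mm/d
ETc = Kc × ET₀ = 0.99 × 5.5228 = 5.4676 mm/d
Crop demand D = ETc × 7 d = 5.4676 × 7 = 38.273 mm
D − Pe = 38.273 − 24.4 = 13.873 mm
Gross irrigation = 13.873 / 0.84 = 16.515 mm

16.5 mm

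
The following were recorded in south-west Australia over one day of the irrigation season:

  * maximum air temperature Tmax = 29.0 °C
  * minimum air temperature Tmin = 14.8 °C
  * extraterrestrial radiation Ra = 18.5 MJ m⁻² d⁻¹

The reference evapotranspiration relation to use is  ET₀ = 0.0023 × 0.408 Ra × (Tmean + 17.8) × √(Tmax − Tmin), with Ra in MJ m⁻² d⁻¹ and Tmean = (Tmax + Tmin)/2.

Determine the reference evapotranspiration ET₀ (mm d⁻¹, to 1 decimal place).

Tmean = (29.0 + 14.8)/2 = 21.90 °C
0.408 Ra = 0.408 × 18.5 = 7.5480 mm/d equivalent
ET₀ = 0.0023 × 7.5480 × (21.90 + 17.8) × √14.2 = 0.0023 × 7.5480 × 39.70 × 3.7683 = 2.5971 mm/d

2.6 mm d⁻¹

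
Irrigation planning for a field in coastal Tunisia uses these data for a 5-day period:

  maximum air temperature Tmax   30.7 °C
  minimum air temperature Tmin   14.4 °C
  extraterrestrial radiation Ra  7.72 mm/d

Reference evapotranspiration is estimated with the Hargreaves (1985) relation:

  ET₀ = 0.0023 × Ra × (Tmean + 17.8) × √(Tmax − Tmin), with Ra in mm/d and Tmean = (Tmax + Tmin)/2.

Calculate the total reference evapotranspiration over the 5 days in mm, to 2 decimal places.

14.46 mm

Tmean = (30.7 + 14.4)/2 = 22.55 °C
ET₀ = 0.0023 × 7.72 × (22.55 + 17.8) × √16.3 = 0.0023 × 7.72 × 40.35 × 4.0373 = 2.8925 mm/d
Over 5 days: 2.8925 × 5 = 14.463 mm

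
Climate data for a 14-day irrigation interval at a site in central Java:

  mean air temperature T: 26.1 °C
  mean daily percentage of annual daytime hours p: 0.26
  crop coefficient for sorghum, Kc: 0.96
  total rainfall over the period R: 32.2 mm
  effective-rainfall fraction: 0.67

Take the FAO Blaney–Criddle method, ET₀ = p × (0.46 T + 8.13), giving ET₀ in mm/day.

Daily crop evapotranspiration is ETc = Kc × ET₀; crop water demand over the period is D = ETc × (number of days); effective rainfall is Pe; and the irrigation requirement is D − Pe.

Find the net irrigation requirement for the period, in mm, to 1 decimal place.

48.8 mm

ET₀ = 0.26 × (0.46 × 26.1 + 8.13) = 0.26 × 20.136 = 5.2354 mm/d
ETc = Kc × ET₀ = 0.96 × 5.2354 = 5.0260 mm/d
Crop demand D = ETc × 14 d = 5.0260 × 14 = 70.364 mm
Pe = 0.67 × 32.2 = 21.574 mm
D − Pe = 70.364 − 21.574 = 48.790 mm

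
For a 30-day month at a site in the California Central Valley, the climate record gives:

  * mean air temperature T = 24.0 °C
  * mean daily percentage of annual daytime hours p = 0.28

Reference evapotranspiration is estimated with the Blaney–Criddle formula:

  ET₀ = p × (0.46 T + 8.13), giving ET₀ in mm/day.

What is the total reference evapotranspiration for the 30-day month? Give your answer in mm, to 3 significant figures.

ET₀ = 0.28 × (0.46 × 24.0 + 8.13) = 0.28 × 19.170 = 5.3676 mm/d
Monthly total = 5.3676 × 30 = 161.028 mm

161 mm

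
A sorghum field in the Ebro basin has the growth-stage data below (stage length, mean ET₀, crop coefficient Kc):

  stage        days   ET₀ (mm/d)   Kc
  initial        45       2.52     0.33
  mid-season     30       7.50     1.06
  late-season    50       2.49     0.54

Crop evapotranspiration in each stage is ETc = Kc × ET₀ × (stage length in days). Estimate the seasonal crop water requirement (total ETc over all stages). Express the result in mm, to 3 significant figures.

343 mm

initial: 0.33 × 2.52 × 45 = 37.42 mm
mid-season: 1.06 × 7.50 × 30 = 238.50 mm
late-season: 0.54 × 2.49 × 50 = 67.23 mm
Seasonal total = 343.15 mm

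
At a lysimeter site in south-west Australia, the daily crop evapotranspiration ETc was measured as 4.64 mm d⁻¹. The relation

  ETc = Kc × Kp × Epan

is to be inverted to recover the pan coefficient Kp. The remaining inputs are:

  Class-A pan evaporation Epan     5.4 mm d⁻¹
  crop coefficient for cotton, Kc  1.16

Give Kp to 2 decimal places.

0.74

ETc = Kc × Kp × Epan  ⇒  Kp = ETc / (Kc × Epan)
Kp = 4.64 / (1.16 × 5.4) = 4.64 / 6.264 = 0.7407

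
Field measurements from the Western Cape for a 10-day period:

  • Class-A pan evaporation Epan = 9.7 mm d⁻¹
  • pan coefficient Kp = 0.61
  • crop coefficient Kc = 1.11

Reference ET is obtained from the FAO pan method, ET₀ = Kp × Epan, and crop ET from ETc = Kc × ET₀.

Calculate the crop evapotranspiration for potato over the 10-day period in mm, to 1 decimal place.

ET₀ = 0.61 × 9.7 = 5.9170 mm/d
ETc = Kc × ET₀ = 1.11 × 5.9170 = 6.5679 mm/d
Over 10 days: 6.5679 × 10 = 65.679 mm

65.7 mm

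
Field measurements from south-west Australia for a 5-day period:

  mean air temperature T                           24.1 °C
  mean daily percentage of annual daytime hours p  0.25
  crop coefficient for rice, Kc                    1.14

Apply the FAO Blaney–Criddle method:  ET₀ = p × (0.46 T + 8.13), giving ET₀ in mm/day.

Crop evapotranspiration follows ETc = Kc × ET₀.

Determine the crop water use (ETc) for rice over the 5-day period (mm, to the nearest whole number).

ET₀ = 0.25 × (0.46 × 24.1 + 8.13) = 0.25 × 19.216 = 4.8040 mm/d
ETc = Kc × ET₀ = 1.14 × 4.8040 = 5.4766 mm/d
Over 5 days: 5.4766 × 5 = 27.383 mm

27 mm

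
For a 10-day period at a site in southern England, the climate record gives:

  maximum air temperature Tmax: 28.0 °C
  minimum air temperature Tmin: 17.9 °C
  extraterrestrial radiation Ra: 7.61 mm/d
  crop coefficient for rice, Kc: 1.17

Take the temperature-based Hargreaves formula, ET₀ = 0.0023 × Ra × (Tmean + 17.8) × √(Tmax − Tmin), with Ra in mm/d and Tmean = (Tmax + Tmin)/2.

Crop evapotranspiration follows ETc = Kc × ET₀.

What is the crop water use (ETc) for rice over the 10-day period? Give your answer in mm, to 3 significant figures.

26.5 mm

Tmean = (28.0 + 17.9)/2 = 22.95 °C
ET₀ = 0.0023 × 7.61 × (22.95 + 17.8) × √10.1 = 0.0023 × 7.61 × 40.75 × 3.1780 = 2.2667 mm/d
ETc = Kc × ET₀ = 1.17 × 2.2667 = 2.6520 mm/d
Over 10 days: 2.6520 × 10 = 26.520 mm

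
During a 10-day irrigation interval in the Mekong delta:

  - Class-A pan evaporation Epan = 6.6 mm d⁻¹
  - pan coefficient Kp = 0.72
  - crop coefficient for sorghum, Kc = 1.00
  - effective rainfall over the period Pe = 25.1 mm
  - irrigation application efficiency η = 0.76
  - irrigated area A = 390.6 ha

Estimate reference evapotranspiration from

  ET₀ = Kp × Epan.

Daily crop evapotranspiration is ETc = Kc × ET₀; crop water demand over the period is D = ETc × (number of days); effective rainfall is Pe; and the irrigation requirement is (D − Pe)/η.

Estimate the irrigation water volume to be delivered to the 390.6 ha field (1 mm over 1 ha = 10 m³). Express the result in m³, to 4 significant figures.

115200 m³

ET₀ = 0.72 × 6.6 = 4.7520 mm/d
ETc = Kc × ET₀ = 1.00 × 4.7520 = 4.7520 mm/d
Crop demand D = ETc × 10 d = 4.7520 × 10 = 47.520 mm
D − Pe = 47.520 − 25.1 = 22.420 mm
Gross irrigation = 22.420 / 0.76 = 29.500 mm
Volume = 29.500 mm × 390.6 ha × 10 = 115227.0 m³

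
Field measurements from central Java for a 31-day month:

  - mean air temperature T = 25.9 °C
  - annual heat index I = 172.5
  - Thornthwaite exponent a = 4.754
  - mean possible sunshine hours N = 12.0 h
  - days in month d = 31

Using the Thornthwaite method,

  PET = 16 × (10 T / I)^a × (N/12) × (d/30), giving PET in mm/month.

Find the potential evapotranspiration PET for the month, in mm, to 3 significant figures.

10T/I = 10 × 25.9 / 172.5 = 1.5014
(10T/I)^a = 1.5014^4.754 = 6.9034
Uncorrected PET = 16 × 6.9034 = 110.454 mm
Correction = (N/12)(d/30) = (12.0/12)(31/30) = 1.0333
PET = 110.454 × 1.0333 = 114.132 mm/month

114 mm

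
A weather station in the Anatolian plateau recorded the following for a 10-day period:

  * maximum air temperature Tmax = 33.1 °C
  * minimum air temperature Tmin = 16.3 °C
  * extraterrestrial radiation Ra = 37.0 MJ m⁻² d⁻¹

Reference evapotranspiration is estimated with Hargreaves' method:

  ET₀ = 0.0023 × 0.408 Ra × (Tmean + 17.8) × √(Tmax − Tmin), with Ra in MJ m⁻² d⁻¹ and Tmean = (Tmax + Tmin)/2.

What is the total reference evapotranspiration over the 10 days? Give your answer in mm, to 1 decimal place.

Tmean = (33.1 + 16.3)/2 = 24.70 °C
0.408 Ra = 0.408 × 37.0 = 15.0960 mm/d equivalent
ET₀ = 0.0023 × 15.0960 × (24.70 + 17.8) × √16.8 = 0.0023 × 15.0960 × 42.50 × 4.0988 = 6.0483 mm/d
Over 10 days: 6.0483 × 10 = 60.483 mm

60.5 mm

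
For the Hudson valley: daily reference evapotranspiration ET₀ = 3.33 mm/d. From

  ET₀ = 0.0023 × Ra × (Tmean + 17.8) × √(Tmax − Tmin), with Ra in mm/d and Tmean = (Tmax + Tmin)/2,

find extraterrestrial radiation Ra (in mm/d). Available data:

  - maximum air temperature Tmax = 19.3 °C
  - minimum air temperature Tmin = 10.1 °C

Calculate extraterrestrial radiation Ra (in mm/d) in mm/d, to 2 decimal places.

Tmean = 14.70 °C; √ΔT = 3.0332
Ra = ET₀ / [0.0023 × (Tmean+17.8) × √ΔT] = 3.33 / (0.0023 × 32.50 × 3.0332) = 14.687 mm/d

14.69 mm/d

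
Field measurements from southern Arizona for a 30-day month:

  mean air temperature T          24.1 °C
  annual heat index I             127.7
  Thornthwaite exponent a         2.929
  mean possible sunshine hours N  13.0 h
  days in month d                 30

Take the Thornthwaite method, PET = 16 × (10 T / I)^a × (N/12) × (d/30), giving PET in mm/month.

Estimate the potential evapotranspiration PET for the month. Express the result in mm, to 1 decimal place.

111.4 mm

10T/I = 10 × 24.1 / 127.7 = 1.8872
(10T/I)^a = 1.8872^2.929 = 6.4250
Uncorrected PET = 16 × 6.4250 = 102.800 mm
Correction = (N/12)(d/30) = (13.0/12)(30/30) = 1.0833
PET = 102.800 × 1.0833 = 111.363 mm/month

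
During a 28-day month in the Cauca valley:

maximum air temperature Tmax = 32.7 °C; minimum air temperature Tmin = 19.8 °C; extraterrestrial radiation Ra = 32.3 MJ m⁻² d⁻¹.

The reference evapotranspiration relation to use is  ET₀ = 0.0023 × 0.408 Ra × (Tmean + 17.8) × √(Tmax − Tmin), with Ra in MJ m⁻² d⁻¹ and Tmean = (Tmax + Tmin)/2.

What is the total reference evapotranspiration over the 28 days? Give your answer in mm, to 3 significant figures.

134 mm

Tmean = (32.7 + 19.8)/2 = 26.25 °C
0.408 Ra = 0.408 × 32.3 = 13.1784 mm/d equivalent
ET₀ = 0.0023 × 13.1784 × (26.25 + 17.8) × √12.9 = 0.0023 × 13.1784 × 44.05 × 3.5917 = 4.7955 mm/d
Over 28 days: 4.7955 × 28 = 134.274 mm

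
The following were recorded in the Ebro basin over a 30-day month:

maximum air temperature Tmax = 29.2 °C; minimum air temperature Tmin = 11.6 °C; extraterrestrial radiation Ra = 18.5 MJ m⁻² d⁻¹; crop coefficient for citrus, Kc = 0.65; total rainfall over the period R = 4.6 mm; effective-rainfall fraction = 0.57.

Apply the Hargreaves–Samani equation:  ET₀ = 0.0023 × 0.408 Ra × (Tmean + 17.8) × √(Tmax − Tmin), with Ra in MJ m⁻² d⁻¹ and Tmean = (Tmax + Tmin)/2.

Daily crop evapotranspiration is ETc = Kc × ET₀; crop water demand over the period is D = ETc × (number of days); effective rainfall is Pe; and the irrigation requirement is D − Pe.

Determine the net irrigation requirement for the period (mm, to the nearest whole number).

52 mm

Tmean = (29.2 + 11.6)/2 = 20.40 °C
0.408 Ra = 0.408 × 18.5 = 7.5480 mm/d equivalent
ET₀ = 0.0023 × 7.5480 × (20.40 + 17.8) × √17.6 = 0.0023 × 7.5480 × 38.20 × 4.1952 = 2.7821 mm/d
ETc = Kc × ET₀ = 0.65 × 2.7821 = 1.8084 mm/d
Crop demand D = ETc × 30 d = 1.8084 × 30 = 54.252 mm
Pe = 0.57 × 4.6 = 2.622 mm
D − Pe = 54.252 − 2.622 = 51.630 mm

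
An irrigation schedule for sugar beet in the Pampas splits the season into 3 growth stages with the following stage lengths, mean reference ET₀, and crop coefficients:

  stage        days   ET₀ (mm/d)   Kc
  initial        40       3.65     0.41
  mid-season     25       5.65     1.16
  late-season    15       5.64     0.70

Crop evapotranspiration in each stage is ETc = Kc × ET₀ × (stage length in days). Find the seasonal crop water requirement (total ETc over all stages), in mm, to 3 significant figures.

initial: 0.41 × 3.65 × 40 = 59.86 mm
mid-season: 1.16 × 5.65 × 25 = 163.85 mm
late-season: 0.70 × 5.64 × 15 = 59.22 mm
Seasonal total = 282.93 mm

283 mm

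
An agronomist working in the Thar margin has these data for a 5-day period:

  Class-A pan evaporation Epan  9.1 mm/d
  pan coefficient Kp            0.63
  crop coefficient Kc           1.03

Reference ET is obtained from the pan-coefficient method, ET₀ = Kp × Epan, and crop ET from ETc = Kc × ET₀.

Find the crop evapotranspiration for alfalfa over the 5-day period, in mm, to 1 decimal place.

ET₀ = 0.63 × 9.1 = 5.7330 mm/d
ETc = Kc × ET₀ = 1.03 × 5.7330 = 5.9050 mm/d
Over 5 days: 5.9050 × 5 = 29.525 mm

29.5 mm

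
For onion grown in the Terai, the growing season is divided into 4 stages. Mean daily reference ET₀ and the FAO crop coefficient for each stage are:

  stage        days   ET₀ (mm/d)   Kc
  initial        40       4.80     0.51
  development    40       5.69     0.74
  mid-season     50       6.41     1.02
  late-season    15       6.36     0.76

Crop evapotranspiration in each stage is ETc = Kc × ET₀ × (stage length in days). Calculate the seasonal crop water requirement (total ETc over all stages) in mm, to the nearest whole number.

666 mm

initial: 0.51 × 4.80 × 40 = 97.92 mm
development: 0.74 × 5.69 × 40 = 168.42 mm
mid-season: 1.02 × 6.41 × 50 = 326.91 mm
late-season: 0.76 × 6.36 × 15 = 72.50 mm
Seasonal total = 665.75 mm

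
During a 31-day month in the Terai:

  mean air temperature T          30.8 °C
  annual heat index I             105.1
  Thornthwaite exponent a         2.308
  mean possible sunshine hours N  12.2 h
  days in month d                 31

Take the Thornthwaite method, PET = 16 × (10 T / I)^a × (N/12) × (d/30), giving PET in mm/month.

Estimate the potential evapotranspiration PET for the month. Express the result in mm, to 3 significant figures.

10T/I = 10 × 30.8 / 105.1 = 2.9305
(10T/I)^a = 2.9305^2.308 = 11.9592
Uncorrected PET = 16 × 11.9592 = 191.347 mm
Correction = (N/12)(d/30) = (12.2/12)(31/30) = 1.0506
PET = 191.347 × 1.0506 = 201.029 mm/month

201 mm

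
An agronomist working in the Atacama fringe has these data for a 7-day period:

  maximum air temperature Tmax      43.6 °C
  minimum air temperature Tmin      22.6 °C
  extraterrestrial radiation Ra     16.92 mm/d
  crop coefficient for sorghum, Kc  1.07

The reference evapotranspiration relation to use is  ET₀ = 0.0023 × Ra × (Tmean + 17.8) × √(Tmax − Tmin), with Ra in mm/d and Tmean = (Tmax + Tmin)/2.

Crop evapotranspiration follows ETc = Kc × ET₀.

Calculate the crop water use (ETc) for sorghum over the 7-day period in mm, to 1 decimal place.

68.0 mm

Tmean = (43.6 + 22.6)/2 = 33.10 °C
ET₀ = 0.0023 × 16.92 × (33.10 + 17.8) × √21.0 = 0.0023 × 16.92 × 50.90 × 4.5826 = 9.0773 mm/d
ETc = Kc × ET₀ = 1.07 × 9.0773 = 9.7127 mm/d
Over 7 days: 9.7127 × 7 = 67.989 mm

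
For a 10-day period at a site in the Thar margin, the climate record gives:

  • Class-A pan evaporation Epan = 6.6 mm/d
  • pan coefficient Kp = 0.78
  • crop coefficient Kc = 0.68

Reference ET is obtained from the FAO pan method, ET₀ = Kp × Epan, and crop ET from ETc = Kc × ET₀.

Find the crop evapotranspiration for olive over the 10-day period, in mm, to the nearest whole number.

35 mm

ET₀ = 0.78 × 6.6 = 5.1480 mm/d
ETc = Kc × ET₀ = 0.68 × 5.1480 = 3.5006 mm/d
Over 10 days: 3.5006 × 10 = 35.006 mm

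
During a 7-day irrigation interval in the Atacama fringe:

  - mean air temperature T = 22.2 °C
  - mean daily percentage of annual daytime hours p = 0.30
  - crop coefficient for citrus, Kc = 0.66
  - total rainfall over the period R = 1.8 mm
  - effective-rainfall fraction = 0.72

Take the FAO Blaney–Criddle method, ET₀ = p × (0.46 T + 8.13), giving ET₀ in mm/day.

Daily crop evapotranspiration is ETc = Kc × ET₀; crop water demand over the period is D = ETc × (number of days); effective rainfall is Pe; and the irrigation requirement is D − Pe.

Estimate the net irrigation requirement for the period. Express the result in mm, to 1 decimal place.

24.1 mm

ET₀ = 0.30 × (0.46 × 22.2 + 8.13) = 0.30 × 18.342 = 5.5026 mm/d
ETc = Kc × ET₀ = 0.66 × 5.5026 = 3.6317 mm/d
Crop demand D = ETc × 7 d = 3.6317 × 7 = 25.422 mm
Pe = 0.72 × 1.8 = 1.296 mm
D − Pe = 25.422 − 1.296 = 24.126 mm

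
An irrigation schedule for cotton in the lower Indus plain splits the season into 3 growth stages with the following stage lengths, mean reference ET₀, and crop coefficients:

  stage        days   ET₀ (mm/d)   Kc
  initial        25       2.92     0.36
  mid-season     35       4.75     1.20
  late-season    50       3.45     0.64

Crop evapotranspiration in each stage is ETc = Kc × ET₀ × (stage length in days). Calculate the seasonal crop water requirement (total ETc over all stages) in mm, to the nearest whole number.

336 mm

initial: 0.36 × 2.92 × 25 = 26.28 mm
mid-season: 1.20 × 4.75 × 35 = 199.50 mm
late-season: 0.64 × 3.45 × 50 = 110.40 mm
Seasonal total = 336.18 mm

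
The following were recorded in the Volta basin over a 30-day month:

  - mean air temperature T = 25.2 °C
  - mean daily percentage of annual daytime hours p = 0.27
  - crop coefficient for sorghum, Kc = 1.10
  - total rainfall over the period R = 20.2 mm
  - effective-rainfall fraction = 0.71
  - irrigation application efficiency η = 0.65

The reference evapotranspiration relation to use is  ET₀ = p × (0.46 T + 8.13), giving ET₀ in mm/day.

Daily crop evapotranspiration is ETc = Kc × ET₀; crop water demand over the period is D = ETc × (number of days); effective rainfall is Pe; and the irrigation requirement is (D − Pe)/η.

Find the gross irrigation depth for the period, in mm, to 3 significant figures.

ET₀ = 0.27 × (0.46 × 25.2 + 8.13) = 0.27 × 19.722 = 5.3249 mm/d
ETc = Kc × ET₀ = 1.10 × 5.3249 = 5.8574 mm/d
Crop demand D = ETc × 30 d = 5.8574 × 30 = 175.722 mm
Pe = 0.71 × 20.2 = 14.342 mm
D − Pe = 175.722 − 14.342 = 161.380 mm
Gross irrigation = 161.380 / 0.65 = 248.277 mm

248 mm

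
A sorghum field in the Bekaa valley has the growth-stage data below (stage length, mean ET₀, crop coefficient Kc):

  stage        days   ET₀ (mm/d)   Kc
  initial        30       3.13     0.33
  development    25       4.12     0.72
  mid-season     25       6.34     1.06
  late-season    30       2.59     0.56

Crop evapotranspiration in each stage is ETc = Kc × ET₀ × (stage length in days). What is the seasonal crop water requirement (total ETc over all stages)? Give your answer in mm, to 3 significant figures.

initial: 0.33 × 3.13 × 30 = 30.99 mm
development: 0.72 × 4.12 × 25 = 74.16 mm
mid-season: 1.06 × 6.34 × 25 = 168.01 mm
late-season: 0.56 × 2.59 × 30 = 43.51 mm
Seasonal total = 316.67 mm

317 mm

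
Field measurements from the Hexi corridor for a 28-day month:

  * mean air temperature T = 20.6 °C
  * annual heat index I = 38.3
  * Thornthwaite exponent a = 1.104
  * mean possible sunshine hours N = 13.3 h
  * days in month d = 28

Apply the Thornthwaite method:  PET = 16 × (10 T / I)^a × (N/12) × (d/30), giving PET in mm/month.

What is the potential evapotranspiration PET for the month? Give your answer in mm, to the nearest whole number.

106 mm

10T/I = 10 × 20.6 / 38.3 = 5.3786
(10T/I)^a = 5.3786^1.104 = 6.4071
Uncorrected PET = 16 × 6.4071 = 102.514 mm
Correction = (N/12)(d/30) = (13.3/12)(28/30) = 1.0344
PET = 102.514 × 1.0344 = 106.040 mm/month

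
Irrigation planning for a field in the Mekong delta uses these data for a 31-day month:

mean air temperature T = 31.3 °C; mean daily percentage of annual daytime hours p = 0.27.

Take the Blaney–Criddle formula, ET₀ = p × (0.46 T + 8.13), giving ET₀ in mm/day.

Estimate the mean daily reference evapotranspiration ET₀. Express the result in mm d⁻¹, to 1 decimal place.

6.1 mm d⁻¹

ET₀ = 0.27 × (0.46 × 31.3 + 8.13) = 0.27 × 22.528 = 6.0826 mm/d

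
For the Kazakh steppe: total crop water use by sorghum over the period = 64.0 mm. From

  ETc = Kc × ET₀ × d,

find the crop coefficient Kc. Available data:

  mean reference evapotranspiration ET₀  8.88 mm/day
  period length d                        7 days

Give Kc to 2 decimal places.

ETc = Kc × ET₀ × d  ⇒  Kc = ETc / (ET₀ × d)
Kc = 64.0 / (8.88 × 7) = 64.0 / 62.16 = 1.0296

1.03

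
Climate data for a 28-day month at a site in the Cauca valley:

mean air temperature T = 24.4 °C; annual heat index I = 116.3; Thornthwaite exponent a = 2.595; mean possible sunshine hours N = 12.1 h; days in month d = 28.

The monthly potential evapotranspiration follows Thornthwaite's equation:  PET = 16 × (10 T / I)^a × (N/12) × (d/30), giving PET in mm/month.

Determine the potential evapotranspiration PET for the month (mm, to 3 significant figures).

103 mm

10T/I = 10 × 24.4 / 116.3 = 2.0980
(10T/I)^a = 2.0980^2.595 = 6.8405
Uncorrected PET = 16 × 6.8405 = 109.448 mm
Correction = (N/12)(d/30) = (12.1/12)(28/30) = 0.9411
PET = 109.448 × 0.9411 = 103.002 mm/month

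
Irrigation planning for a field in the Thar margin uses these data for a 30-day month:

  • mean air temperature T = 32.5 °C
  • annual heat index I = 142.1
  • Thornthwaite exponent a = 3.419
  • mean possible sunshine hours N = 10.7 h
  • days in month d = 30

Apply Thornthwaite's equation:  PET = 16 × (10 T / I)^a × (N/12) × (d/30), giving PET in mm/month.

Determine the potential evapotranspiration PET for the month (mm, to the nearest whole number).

10T/I = 10 × 32.5 / 142.1 = 2.2871
(10T/I)^a = 2.2871^3.419 = 16.9198
Uncorrected PET = 16 × 16.9198 = 270.717 mm
Correction = (N/12)(d/30) = (10.7/12)(30/30) = 0.8917
PET = 270.717 × 0.8917 = 241.398 mm/month

241 mm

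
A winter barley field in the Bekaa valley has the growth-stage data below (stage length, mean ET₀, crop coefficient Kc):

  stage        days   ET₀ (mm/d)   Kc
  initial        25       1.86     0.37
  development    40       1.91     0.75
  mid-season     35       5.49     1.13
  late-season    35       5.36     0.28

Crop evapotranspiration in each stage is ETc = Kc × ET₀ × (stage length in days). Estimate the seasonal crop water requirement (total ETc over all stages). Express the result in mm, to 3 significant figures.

344 mm

initial: 0.37 × 1.86 × 25 = 17.21 mm
development: 0.75 × 1.91 × 40 = 57.30 mm
mid-season: 1.13 × 5.49 × 35 = 217.13 mm
late-season: 0.28 × 5.36 × 35 = 52.53 mm
Seasonal total = 344.17 mm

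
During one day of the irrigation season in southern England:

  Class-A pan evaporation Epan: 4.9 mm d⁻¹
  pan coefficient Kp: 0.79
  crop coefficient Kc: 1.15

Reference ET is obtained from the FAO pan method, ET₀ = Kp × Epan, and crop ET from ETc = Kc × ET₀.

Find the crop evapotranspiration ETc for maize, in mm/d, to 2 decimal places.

4.45 mm/d

ET₀ = 0.79 × 4.9 = 3.8710 mm/d
ETc = Kc × ET₀ = 1.15 × 3.8710 = 4.4517 mm/d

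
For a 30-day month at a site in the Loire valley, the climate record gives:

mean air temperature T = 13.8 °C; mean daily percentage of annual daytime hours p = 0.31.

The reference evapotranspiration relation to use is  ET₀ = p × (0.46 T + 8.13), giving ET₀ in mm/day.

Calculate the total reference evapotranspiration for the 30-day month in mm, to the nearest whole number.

135 mm

ET₀ = 0.31 × (0.46 × 13.8 + 8.13) = 0.31 × 14.478 = 4.4882 mm/d
Monthly total = 4.4882 × 30 = 134.646 mm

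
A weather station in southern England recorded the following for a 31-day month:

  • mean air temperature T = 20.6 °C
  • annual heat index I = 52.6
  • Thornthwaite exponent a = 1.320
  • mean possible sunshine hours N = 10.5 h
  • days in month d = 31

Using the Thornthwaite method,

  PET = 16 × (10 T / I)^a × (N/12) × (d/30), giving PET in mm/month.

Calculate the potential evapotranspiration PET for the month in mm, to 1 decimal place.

10T/I = 10 × 20.6 / 52.6 = 3.9163
(10T/I)^a = 3.9163^1.320 = 6.0617
Uncorrected PET = 16 × 6.0617 = 96.987 mm
Correction = (N/12)(d/30) = (10.5/12)(31/30) = 0.9042
PET = 96.987 × 0.9042 = 87.696 mm/month

87.7 mm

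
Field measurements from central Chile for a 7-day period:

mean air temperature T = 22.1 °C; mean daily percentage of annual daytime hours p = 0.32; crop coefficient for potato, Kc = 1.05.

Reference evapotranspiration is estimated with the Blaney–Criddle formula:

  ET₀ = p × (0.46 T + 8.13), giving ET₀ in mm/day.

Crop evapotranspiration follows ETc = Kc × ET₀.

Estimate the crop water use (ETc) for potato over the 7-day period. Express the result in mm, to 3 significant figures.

43.0 mm

ET₀ = 0.32 × (0.46 × 22.1 + 8.13) = 0.32 × 18.296 = 5.8547 mm/d
ETc = Kc × ET₀ = 1.05 × 5.8547 = 6.1474 mm/d
Over 7 days: 6.1474 × 7 = 43.032 mm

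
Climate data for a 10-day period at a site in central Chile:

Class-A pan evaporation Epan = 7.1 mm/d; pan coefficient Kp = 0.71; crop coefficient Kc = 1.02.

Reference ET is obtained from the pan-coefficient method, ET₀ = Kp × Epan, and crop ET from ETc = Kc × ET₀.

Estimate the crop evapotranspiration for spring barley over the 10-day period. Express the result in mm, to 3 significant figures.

51.4 mm

ET₀ = 0.71 × 7.1 = 5.0410 mm/d
ETc = Kc × ET₀ = 1.02 × 5.0410 = 5.1418 mm/d
Over 10 days: 5.1418 × 10 = 51.418 mm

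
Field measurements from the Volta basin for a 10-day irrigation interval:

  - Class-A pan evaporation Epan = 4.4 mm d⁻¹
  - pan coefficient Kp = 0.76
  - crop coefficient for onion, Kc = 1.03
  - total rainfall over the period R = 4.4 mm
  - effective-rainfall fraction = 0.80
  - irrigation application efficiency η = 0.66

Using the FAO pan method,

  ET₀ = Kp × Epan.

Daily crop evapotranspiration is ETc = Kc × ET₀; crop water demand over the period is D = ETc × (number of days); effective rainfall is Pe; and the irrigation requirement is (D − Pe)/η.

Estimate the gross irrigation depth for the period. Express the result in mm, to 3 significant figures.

ET₀ = 0.76 × 4.4 = 3.3440 mm/d
ETc = Kc × ET₀ = 1.03 × 3.3440 = 3.4443 mm/d
Crop demand D = ETc × 10 d = 3.4443 × 10 = 34.443 mm
Pe = 0.80 × 4.4 = 3.520 mm
D − Pe = 34.443 − 3.520 = 30.923 mm
Gross irrigation = 30.923 / 0.66 = 46.853 mm

46.9 mm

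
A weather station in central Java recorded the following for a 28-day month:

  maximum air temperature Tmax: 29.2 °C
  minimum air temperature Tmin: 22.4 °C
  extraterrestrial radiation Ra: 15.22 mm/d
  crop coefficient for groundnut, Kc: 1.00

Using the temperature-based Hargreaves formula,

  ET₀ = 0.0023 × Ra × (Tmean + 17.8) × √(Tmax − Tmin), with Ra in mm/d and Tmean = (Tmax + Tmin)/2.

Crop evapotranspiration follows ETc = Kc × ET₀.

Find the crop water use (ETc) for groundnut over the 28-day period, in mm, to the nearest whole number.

111 mm

Tmean = (29.2 + 22.4)/2 = 25.80 °C
ET₀ = 0.0023 × 15.22 × (25.80 + 17.8) × √6.8 = 0.0023 × 15.22 × 43.60 × 2.6077 = 3.9800 mm/d
ETc = Kc × ET₀ = 1.00 × 3.9800 = 3.9800 mm/d
Over 28 days: 3.9800 × 28 = 111.440 mm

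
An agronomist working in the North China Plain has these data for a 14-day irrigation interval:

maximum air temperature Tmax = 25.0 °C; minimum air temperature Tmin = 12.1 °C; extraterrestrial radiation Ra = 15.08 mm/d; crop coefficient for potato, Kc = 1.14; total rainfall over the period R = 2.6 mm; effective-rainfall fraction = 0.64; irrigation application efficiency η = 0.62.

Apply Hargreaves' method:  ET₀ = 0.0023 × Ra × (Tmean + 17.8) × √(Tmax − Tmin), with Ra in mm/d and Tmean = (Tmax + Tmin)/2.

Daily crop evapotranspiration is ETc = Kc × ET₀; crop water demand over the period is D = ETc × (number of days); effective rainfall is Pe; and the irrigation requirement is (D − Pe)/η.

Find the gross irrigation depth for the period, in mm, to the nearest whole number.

Tmean = (25.0 + 12.1)/2 = 18.55 °C
ET₀ = 0.0023 × 15.08 × (18.55 + 17.8) × √12.9 = 0.0023 × 15.08 × 36.35 × 3.5917 = 4.5283 mm/d
ETc = Kc × ET₀ = 1.14 × 4.5283 = 5.1623 mm/d
Crop demand D = ETc × 14 d = 5.1623 × 14 = 72.272 mm
Pe = 0.64 × 2.6 = 1.664 mm
D − Pe = 72.272 − 1.664 = 70.608 mm
Gross irrigation = 70.608 / 0.62 = 113.884 mm

114 mm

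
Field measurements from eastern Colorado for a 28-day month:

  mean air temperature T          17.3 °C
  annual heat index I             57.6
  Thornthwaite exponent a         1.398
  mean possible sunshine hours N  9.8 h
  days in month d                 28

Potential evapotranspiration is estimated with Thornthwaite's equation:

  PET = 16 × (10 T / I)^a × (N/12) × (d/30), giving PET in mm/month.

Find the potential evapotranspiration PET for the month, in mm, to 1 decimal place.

10T/I = 10 × 17.3 / 57.6 = 3.0035
(10T/I)^a = 3.0035^1.398 = 4.6529
Uncorrected PET = 16 × 4.6529 = 74.446 mm
Correction = (N/12)(d/30) = (9.8/12)(28/30) = 0.7622
PET = 74.446 × 0.7622 = 56.743 mm/month

56.7 mm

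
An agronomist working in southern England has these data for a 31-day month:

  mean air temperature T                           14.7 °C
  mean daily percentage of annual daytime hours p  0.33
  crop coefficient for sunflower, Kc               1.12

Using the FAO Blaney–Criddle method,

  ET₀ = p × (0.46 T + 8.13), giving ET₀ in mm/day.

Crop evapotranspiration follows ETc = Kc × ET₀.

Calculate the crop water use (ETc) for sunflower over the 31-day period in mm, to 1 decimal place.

170.6 mm

ET₀ = 0.33 × (0.46 × 14.7 + 8.13) = 0.33 × 14.892 = 4.9144 mm/d
ETc = Kc × ET₀ = 1.12 × 4.9144 = 5.5041 mm/d
Over 31 days: 5.5041 × 31 = 170.627 mm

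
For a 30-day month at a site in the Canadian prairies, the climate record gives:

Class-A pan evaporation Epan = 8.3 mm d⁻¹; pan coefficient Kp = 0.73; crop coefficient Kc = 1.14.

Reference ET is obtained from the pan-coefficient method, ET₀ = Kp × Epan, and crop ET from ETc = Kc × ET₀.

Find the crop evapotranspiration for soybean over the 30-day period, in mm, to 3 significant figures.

207 mm

ET₀ = 0.73 × 8.3 = 6.0590 mm/d
ETc = Kc × ET₀ = 1.14 × 6.0590 = 6.9073 mm/d
Over 30 days: 6.9073 × 30 = 207.219 mm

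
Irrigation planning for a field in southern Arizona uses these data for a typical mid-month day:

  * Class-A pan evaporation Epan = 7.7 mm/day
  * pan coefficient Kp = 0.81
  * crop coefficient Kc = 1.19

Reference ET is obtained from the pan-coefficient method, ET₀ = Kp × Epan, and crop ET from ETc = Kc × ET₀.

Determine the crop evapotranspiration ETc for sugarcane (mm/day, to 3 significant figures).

ET₀ = 0.81 × 7.7 = 6.2370 mm/d
ETc = Kc × ET₀ = 1.19 × 6.2370 = 7.4220 mm/d

7.42 mm/day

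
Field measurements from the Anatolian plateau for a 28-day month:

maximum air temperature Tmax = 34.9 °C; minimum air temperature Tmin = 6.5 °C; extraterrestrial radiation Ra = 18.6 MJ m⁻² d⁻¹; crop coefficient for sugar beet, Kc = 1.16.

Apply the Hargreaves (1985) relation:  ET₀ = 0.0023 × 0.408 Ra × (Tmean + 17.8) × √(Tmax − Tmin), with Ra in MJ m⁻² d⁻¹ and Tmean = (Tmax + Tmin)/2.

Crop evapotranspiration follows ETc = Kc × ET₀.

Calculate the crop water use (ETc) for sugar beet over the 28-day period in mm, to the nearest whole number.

116 mm

Tmean = (34.9 + 6.5)/2 = 20.70 °C
0.408 Ra = 0.408 × 18.6 = 7.5888 mm/d equivalent
ET₀ = 0.0023 × 7.5888 × (20.70 + 17.8) × √28.4 = 0.0023 × 7.5888 × 38.50 × 5.3292 = 3.5812 mm/d
ETc = Kc × ET₀ = 1.16 × 3.5812 = 4.1542 mm/d
Over 28 days: 4.1542 × 28 = 116.318 mm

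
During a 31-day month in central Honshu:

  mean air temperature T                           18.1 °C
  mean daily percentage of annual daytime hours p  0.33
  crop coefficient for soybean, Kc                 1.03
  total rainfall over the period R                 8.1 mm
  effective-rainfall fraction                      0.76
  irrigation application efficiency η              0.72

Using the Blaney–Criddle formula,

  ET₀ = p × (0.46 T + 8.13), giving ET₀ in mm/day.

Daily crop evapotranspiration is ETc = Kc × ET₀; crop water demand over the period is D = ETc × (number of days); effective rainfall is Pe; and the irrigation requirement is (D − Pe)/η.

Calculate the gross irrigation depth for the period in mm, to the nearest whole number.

232 mm

ET₀ = 0.33 × (0.46 × 18.1 + 8.13) = 0.33 × 16.456 = 5.4305 mm/d
ETc = Kc × ET₀ = 1.03 × 5.4305 = 5.5934 mm/d
Crop demand D = ETc × 31 d = 5.5934 × 31 = 173.395 mm
Pe = 0.76 × 8.1 = 6.156 mm
D − Pe = 173.395 − 6.156 = 167.239 mm
Gross irrigation = 167.239 / 0.72 = 232.276 mm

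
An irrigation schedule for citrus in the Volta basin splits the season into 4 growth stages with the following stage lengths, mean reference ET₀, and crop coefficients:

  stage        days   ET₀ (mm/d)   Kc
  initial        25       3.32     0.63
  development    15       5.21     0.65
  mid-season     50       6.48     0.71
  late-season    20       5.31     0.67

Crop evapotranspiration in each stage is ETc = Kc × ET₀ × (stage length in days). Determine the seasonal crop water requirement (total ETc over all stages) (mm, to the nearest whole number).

initial: 0.63 × 3.32 × 25 = 52.29 mm
development: 0.65 × 5.21 × 15 = 50.80 mm
mid-season: 0.71 × 6.48 × 50 = 230.04 mm
late-season: 0.67 × 5.31 × 20 = 71.15 mm
Seasonal total = 404.28 mm

404 mm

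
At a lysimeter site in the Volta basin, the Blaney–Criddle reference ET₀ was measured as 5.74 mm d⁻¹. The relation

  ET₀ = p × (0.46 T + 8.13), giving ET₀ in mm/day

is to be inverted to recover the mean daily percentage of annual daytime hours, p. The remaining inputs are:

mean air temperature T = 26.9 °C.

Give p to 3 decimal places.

p = ET₀ / (0.46 T + 8.13) = 5.74 / (0.46 × 26.9 + 8.13) = 5.74 / 20.504 = 0.2799

0.280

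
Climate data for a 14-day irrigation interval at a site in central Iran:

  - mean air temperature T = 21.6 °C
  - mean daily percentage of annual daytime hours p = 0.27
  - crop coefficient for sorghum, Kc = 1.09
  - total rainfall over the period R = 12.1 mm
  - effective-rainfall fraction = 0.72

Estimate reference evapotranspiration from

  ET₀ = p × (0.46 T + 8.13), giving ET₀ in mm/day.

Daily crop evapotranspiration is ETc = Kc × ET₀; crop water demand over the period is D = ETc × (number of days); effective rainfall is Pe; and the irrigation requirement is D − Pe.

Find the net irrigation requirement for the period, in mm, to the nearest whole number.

66 mm

ET₀ = 0.27 × (0.46 × 21.6 + 8.13) = 0.27 × 18.066 = 4.8778 mm/d
ETc = Kc × ET₀ = 1.09 × 4.8778 = 5.3168 mm/d
Crop demand D = ETc × 14 d = 5.3168 × 14 = 74.435 mm
Pe = 0.72 × 12.1 = 8.712 mm
D − Pe = 74.435 − 8.712 = 65.723 mm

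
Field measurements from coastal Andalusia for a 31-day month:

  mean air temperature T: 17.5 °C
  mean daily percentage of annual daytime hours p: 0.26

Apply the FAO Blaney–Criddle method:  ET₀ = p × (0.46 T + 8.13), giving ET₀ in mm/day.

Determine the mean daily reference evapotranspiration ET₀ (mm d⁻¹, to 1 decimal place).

ET₀ = 0.26 × (0.46 × 17.5 + 8.13) = 0.26 × 16.180 = 4.2068 mm/d

4.2 mm d⁻¹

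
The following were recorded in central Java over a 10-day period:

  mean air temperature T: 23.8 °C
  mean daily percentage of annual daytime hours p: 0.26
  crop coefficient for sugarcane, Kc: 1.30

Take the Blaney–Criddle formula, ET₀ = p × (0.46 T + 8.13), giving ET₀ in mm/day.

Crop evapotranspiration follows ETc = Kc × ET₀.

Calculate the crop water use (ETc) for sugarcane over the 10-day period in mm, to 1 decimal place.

ET₀ = 0.26 × (0.46 × 23.8 + 8.13) = 0.26 × 19.078 = 4.9603 mm/d
ETc = Kc × ET₀ = 1.30 × 4.9603 = 6.4484 mm/d
Over 10 days: 6.4484 × 10 = 64.484 mm

64.5 mm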